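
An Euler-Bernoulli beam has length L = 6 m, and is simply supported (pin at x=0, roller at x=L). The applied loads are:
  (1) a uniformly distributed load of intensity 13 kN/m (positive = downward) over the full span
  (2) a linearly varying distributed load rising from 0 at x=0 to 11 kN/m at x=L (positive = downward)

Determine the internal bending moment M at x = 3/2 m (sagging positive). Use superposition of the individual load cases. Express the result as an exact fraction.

M(3/2) = 1899/32 kN·m

Load 1 — uniform load w=13 kN/m over full span:
  M_1 = wx(L-x)/2 = 13·(3/2)·(6-(3/2))/2 = 351/8 kN·m
Load 2 — triangular load w₀=11 kN/m (0→w₀ over full span):
  M_2 = w₀Lx/6 - w₀x³/(6L) = 11·6·(3/2)/6 - 11·(3/2)³/(6·6) = 495/32 kN·m
Superposition: M = Σ M_i = 1899/32 kN·m ≈ 59.343750 kN·m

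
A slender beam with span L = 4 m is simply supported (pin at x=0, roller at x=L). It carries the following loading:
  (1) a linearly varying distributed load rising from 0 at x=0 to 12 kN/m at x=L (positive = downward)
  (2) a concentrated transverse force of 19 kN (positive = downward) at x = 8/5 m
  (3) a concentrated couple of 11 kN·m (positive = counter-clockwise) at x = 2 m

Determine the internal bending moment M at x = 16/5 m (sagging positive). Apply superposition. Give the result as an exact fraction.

Load 1 — triangular load w₀=12 kN/m (0→w₀ over full span):
  M_1 = w₀Lx/6 - w₀x³/(6L) = 12·4·(16/5)/6 - 12·(16/5)³/(6·4) = 1152/125 kN·m
Load 2 — point force P=19 kN at a=8/5 m (b=L-a=12/5):
  M_2 = Pa(L-x)/L  [x>a] = 19·(8/5)·(4-(16/5))/4 = 152/25 kN·m
Load 3 — applied couple M₀=11 kN·m at a=2 m (b=L-a=2):
  M_3 = M₀x/L - M₀  [x>a] = 11·(16/5)/4 - 11 = -11/5 kN·m
Superposition: M = Σ M_i = 1637/125 kN·m ≈ 13.096000 kN·m

M(16/5) = 1637/125 kN·m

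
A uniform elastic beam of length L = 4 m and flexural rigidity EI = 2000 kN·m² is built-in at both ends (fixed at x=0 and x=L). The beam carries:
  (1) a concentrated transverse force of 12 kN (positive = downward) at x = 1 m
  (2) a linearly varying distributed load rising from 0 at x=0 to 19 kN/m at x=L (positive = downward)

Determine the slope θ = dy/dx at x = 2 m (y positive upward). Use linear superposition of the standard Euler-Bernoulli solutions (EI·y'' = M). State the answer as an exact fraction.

θ(2) = 7/120000 rad

Load 1 — point force P=12 kN at a=1 m (b=L-a=3):
  θ_1 = Pa²(L-x)(2bL-(3b+a)(L-x))/(2L³EI)  [x>a] = 12·1²·(4-2)·(2·3·4-(3·3+1)·(4-2))/(2·4³·2000) = 3/8000 rad
Load 2 — triangular load w₀=19 kN/m (0→w₀ over full span):
  θ_2 = -w₀(2x(L-x)(L-2x)(x+2L)+x²(L-x)²)/(120LEI) = -19·(2·2·(4-2)·(4-2·2)·(2+2·4)+2²·(4-2)²)/(120·4·2000) = -19/60000 rad
Superposition: θ = Σ θ_i = 7/120000 rad ≈ 0.000058 rad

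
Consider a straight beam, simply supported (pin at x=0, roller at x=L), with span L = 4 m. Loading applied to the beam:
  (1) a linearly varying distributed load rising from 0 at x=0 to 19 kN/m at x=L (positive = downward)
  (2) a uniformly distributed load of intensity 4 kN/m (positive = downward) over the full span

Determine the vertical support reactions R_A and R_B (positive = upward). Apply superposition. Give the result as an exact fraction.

R_A = 62/3 kN, R_B = 100/3 kN

Load 1 — triangular load w₀=19 kN/m (0→w₀ over full span):
  R_A = w₀L/6 = 19·4/6 = 38/3 kN
  R_B = w₀L/3 = 19·4/3 = 76/3 kN
Load 2 — uniform load w=4 kN/m over full span:
  R_A = wL/2 = 4·4/2 = 8 kN
  R_B = wL/2 = 4·4/2 = 8 kN
Superposition: R_A = 62/3 kN, R_B = 100/3 kN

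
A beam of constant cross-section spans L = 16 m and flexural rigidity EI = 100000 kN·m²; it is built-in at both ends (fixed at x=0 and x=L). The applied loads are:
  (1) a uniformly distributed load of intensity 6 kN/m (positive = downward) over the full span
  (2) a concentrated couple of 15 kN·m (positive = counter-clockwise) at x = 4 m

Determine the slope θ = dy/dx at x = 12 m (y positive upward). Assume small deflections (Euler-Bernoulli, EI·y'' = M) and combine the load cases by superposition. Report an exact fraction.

θ(12) = 2907/1600000 rad

Load 1 — uniform load w=6 kN/m over full span:
  θ_1 = -wx(L-x)(L-2x)/(12EI) = -6·12·(16-12)·(16-2·12)/(12·100000) = 6/3125 rad
Load 2 — applied couple M₀=15 kN·m at a=4 m (b=L-a=12):
  θ_2 = (R_Ax²/2 - M_Ax - M₀(x-a))/EI  [x>a] with R_A=135/128, M_A=-45/16 = ((135/128)·12²/2 - (-45/16)·12 - 15·(12-4))/100000 = -33/320000 rad
Superposition: θ = Σ θ_i = 2907/1600000 rad ≈ 0.001817 rad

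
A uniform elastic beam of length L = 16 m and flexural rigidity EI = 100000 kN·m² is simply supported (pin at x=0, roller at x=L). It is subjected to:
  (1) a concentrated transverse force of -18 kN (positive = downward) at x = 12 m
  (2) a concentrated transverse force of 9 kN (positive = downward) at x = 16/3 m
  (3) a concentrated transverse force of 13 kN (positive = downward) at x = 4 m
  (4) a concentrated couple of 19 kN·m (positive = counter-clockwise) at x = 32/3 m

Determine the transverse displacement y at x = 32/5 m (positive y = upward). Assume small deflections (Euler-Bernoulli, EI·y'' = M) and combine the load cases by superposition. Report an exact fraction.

y(32/5) = -22063/3515625 m

Load 1 — point force P=-18 kN at a=12 m (b=L-a=4):
  y_1 = -Pbx(L²-b²-x²)/(6LEI)  [x≤a] = -(-18)·4·(32/5)·(16²-4²-(32/5)²)/(6·16·100000) = 3732/390625 m
Load 2 — point force P=9 kN at a=16/3 m (b=L-a=32/3):
  y_2 = -Pa(L-x)(2Lx-a²-x²)/(6LEI)  [x>a] = -9·(16/3)·(16-(32/5))·(2·16·(32/5)-(16/3)²-(32/5)²)/(6·16·100000) = -7616/1171875 m
Load 3 — point force P=13 kN at a=4 m (b=L-a=12):
  y_3 = -Pa(L-x)(2Lx-a²-x²)/(6LEI)  [x>a] = -13·4·(16-(32/5))·(2·16·(32/5)-4²-(32/5)²)/(6·16·100000) = -3003/390625 m
Load 4 — applied couple M₀=19 kN·m at a=32/3 m (b=L-a=16/3):
  y_4 = (M₀x³/(6L)+C₁x)/EI  [x≤a] with C₁=M₀(3b²-L²)/(6L)=-304/9 = (19·(32/5)³/(6·16)+(-304/9)·(32/5))/100000 = -5776/3515625 m
Superposition: y = Σ y_i = -22063/3515625 m ≈ -0.006276 m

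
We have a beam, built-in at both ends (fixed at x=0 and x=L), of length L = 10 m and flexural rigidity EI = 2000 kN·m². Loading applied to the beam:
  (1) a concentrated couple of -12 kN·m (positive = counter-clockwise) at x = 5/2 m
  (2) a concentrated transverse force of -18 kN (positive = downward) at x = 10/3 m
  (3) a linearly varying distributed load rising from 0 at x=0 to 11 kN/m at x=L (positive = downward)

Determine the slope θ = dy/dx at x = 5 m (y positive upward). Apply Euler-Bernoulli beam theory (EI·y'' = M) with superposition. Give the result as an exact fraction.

Load 1 — applied couple M₀=-12 kN·m at a=5/2 m (b=L-a=15/2):
  θ_1 = (R_Ax²/2 - M_Ax - M₀(x-a))/EI  [x>a] with R_A=-27/20, M_A=9/4 = ((-27/20)·5²/2 - (9/4)·5 - (-12)·(5-(5/2)))/2000 = 3/3200 rad
Load 2 — point force P=-18 kN at a=10/3 m (b=L-a=20/3):
  θ_2 = Pa²(L-x)(2bL-(3b+a)(L-x))/(2L³EI)  [x>a] = (-18)·(10/3)²·(10-5)·(2·(20/3)·10-(3·(20/3)+(10/3))·(10-5))/(2·10³·2000) = -1/240 rad
Load 3 — triangular load w₀=11 kN/m (0→w₀ over full span):
  θ_3 = -w₀(2x(L-x)(L-2x)(x+2L)+x²(L-x)²)/(120LEI) = -11·(2·5·(10-5)·(10-2·5)·(5+2·10)+5²·(10-5)²)/(120·10·2000) = -11/3840 rad
Superposition: θ = Σ θ_i = -39/6400 rad ≈ -0.006094 rad

θ(5) = -39/6400 rad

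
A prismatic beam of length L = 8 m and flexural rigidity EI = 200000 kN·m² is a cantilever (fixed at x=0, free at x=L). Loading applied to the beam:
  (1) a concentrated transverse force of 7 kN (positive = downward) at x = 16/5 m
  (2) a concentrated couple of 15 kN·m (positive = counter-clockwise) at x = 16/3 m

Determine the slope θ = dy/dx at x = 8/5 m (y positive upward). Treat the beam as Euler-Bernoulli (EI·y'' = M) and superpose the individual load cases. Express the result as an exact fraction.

θ(8/5) = -9/625000 rad

Load 1 — point force P=7 kN at a=16/5 m (b=L-a=24/5):
  θ_1 = -Px(2a-x)/(2EI)  [x≤a] = -7·(8/5)·(2·(16/5)-(8/5))/(2·200000) = -21/156250 rad
Load 2 — applied couple M₀=15 kN·m at a=16/3 m (b=L-a=8/3):
  θ_2 = M₀x/EI  [x≤a] = 15·(8/5)/200000 = 3/25000 rad
Superposition: θ = Σ θ_i = -9/625000 rad ≈ -0.000014 rad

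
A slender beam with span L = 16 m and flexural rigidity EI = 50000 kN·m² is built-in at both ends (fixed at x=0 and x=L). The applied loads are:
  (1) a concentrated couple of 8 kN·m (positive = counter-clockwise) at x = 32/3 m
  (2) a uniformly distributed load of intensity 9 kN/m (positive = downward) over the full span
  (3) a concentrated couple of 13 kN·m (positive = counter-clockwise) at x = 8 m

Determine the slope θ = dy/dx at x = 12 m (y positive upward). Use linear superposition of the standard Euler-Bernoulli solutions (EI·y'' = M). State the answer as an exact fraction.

Load 1 — applied couple M₀=8 kN·m at a=32/3 m (b=L-a=16/3):
  θ_1 = (R_Ax²/2 - M_Ax - M₀(x-a))/EI  [x>a] with R_A=2/3, M_A=8/3 = ((2/3)·12²/2 - (8/3)·12 - 8·(12-(32/3)))/50000 = 1/9375 rad
Load 2 — uniform load w=9 kN/m over full span:
  θ_2 = -wx(L-x)(L-2x)/(12EI) = -9·12·(16-12)·(16-2·12)/(12·50000) = 18/3125 rad
Load 3 — applied couple M₀=13 kN·m at a=8 m (b=L-a=8):
  θ_3 = (R_Ax²/2 - M_Ax - M₀(x-a))/EI  [x>a] with R_A=39/32, M_A=13/4 = ((39/32)·12²/2 - (13/4)·12 - 13·(12-8))/50000 = -13/200000 rad
Superposition: θ = Σ θ_i = 3481/600000 rad ≈ 0.005802 rad

θ(12) = 3481/600000 rad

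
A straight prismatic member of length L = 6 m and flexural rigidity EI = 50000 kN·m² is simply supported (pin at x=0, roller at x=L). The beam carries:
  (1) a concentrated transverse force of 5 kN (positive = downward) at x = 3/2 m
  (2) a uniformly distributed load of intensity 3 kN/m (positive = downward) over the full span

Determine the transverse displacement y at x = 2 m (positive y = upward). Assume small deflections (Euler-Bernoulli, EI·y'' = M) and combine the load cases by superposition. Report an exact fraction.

y(2) = -1411/1200000 m

Load 1 — point force P=5 kN at a=3/2 m (b=L-a=9/2):
  y_1 = -Pa(L-x)(2Lx-a²-x²)/(6LEI)  [x>a] = -5·(3/2)·(6-2)·(2·6·2-(3/2)²-2²)/(6·6·50000) = -71/240000 m
Load 2 — uniform load w=3 kN/m over full span:
  y_2 = -wx(L³-2Lx²+x³)/(24EI) = -3·2·(6³-2·6·2²+2³)/(24·50000) = -11/12500 m
Superposition: y = Σ y_i = -1411/1200000 m ≈ -0.001176 m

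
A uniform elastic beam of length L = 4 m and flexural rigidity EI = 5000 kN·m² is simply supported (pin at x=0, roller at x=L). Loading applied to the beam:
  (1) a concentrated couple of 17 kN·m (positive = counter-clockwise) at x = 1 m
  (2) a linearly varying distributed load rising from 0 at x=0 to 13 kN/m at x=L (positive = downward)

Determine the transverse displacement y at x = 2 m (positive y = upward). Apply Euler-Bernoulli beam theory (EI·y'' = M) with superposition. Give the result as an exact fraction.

y(2) = -107/60000 m

Load 1 — applied couple M₀=17 kN·m at a=1 m (b=L-a=3):
  y_1 = (M₀x³/(6L)-M₀(x-a)²/2+C₁x)/EI  [x>a] with C₁=M₀(3b²-L²)/(6L)=187/24 = (17·2³/(6·4)-17·(2-1)²/2+(187/24)·2)/5000 = 51/20000 m
Load 2 — triangular load w₀=13 kN/m (0→w₀ over full span):
  y_2 = -w₀x(7L⁴-10L²x²+3x⁴)/(360LEI) = -13·2·(7·4⁴-10·4²·2²+3·2⁴)/(360·4·5000) = -13/3000 m
Superposition: y = Σ y_i = -107/60000 m ≈ -0.001783 m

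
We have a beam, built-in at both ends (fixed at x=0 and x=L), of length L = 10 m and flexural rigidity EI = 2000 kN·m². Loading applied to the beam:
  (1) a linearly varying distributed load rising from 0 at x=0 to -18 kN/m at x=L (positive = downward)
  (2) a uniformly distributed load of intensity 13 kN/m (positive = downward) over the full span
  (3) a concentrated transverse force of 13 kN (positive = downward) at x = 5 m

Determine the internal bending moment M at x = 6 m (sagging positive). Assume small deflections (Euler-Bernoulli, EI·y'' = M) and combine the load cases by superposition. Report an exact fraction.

M(6) = 1213/60 kN·m

Load 1 — triangular load w₀=-18 kN/m (0→w₀ over full span):
  M_1 = 3w₀Lx/20 - w₀L²/30 - w₀x³/(6L) = 3·(-18)·10·6/20 - (-18)·10²/30 - (-18)·6³/(6·10) = -186/5 kN·m
Load 2 — uniform load w=13 kN/m over full span:
  M_2 = wLx/2 - wL²/12 - wx²/2 = 13·10·6/2 - 13·10²/12 - 13·6²/2 = 143/3 kN·m
Load 3 — point force P=13 kN at a=5 m (b=L-a=5):
  M_3 = Pa²(a+3b)(L-x)/L³ - Pa²b/L²  [x>a] = 13·5²·(5+3·5)·(10-6)/10³ - 13·5²·5/10² = 39/4 kN·m
Superposition: M = Σ M_i = 1213/60 kN·m ≈ 20.216667 kN·m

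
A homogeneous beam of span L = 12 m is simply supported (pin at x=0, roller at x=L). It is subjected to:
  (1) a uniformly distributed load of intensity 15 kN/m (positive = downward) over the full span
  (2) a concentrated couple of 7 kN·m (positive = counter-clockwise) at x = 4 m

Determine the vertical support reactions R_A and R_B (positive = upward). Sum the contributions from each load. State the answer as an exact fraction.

Load 1 — uniform load w=15 kN/m over full span:
  R_A = wL/2 = 15·12/2 = 90 kN
  R_B = wL/2 = 15·12/2 = 90 kN
Load 2 — applied couple M₀=7 kN·m at a=4 m (b=L-a=8):
  R_A = M₀/L = 7/12 kN
  R_B = -M₀/L = -7/12 kN
Superposition: R_A = 1087/12 kN, R_B = 1073/12 kN

R_A = 1087/12 kN, R_B = 1073/12 kN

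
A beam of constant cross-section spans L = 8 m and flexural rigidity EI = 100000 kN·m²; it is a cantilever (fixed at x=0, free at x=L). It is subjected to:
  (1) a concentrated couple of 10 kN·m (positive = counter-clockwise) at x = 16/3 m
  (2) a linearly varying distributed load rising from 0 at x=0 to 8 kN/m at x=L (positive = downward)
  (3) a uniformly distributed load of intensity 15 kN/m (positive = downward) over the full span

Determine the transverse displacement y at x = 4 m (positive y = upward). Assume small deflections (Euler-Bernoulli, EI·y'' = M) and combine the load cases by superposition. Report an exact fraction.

y(4) = -3443/93750 m

Load 1 — applied couple M₀=10 kN·m at a=16/3 m (b=L-a=8/3):
  y_1 = M₀x²/(2EI)  [x≤a] = 10·4²/(2·100000) = 1/1250 m
Load 2 — triangular load w₀=8 kN/m (0→w₀ over full span):
  y_2 = (w₀Lx³/12-w₀L²x²/6-w₀x⁵/(120L))/EI = (8·8·4³/12-8·8²·4²/6-8·4⁵/(120·8))/100000 = -484/46875 m
Load 3 — uniform load w=15 kN/m over full span:
  y_3 = -wx²(x²-4Lx+6L²)/(24EI) = -15·4²·(4²-4·8·4+6·8²)/(24·100000) = -17/625 m
Superposition: y = Σ y_i = -3443/93750 m ≈ -0.036725 m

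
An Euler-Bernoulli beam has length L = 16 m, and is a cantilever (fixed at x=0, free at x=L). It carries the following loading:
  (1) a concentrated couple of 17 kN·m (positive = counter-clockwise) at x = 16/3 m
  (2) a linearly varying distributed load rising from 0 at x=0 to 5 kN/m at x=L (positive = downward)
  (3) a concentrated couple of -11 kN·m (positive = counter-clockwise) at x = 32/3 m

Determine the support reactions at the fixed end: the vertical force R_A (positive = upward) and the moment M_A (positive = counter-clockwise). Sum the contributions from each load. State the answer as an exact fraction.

R_A = 40 kN, M_A = 1262/3 kN·m

Load 1 — applied couple M₀=17 kN·m at a=16/3 m (b=L-a=32/3):
  R_A = 0 kN
  M_A = -M₀ = -17 kN·m
Load 2 — triangular load w₀=5 kN/m (0→w₀ over full span):
  R_A = w₀L/2 = 5·16/2 = 40 kN
  M_A = w₀L²/3 = 5·16²/3 = 1280/3 kN·m
Load 3 — applied couple M₀=-11 kN·m at a=32/3 m (b=L-a=16/3):
  R_A = 0 kN
  M_A = -M₀ = -(-11) = 11 kN·m
Superposition: R_A = 40 kN, M_A = 1262/3 kN·m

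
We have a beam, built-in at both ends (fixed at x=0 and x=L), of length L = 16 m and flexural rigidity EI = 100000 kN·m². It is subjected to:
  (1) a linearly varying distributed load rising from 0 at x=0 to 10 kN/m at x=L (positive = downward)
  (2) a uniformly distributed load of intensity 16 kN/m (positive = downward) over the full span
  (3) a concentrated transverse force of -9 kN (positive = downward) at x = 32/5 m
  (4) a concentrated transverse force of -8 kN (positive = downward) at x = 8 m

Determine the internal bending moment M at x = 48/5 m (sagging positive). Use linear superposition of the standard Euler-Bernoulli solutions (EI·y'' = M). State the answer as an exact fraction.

Load 1 — triangular load w₀=10 kN/m (0→w₀ over full span):
  M_1 = 3w₀Lx/20 - w₀L²/30 - w₀x³/(6L) = 3·10·16·(48/5)/20 - 10·16²/30 - 10·(48/5)³/(6·16) = 3968/75 kN·m
Load 2 — uniform load w=16 kN/m over full span:
  M_2 = wLx/2 - wL²/12 - wx²/2 = 16·16·(48/5)/2 - 16·16²/12 - 16·(48/5)²/2 = 11264/75 kN·m
Load 3 — point force P=-9 kN at a=32/5 m (b=L-a=48/5):
  M_3 = Pa²(a+3b)(L-x)/L³ - Pa²b/L²  [x>a] = (-9)·(32/5)²·((32/5)+3·(48/5))·(16-(48/5))/16³ - (-9)·(32/5)²·(48/5)/16² = -4032/625 kN·m
Load 4 — point force P=-8 kN at a=8 m (b=L-a=8):
  M_4 = Pa²(a+3b)(L-x)/L³ - Pa²b/L²  [x>a] = (-8)·8²·(8+3·8)·(16-(48/5))/16³ - (-8)·8²·8/16² = -48/5 kN·m
Superposition: M = Σ M_i = 350704/1875 kN·m ≈ 187.042133 kN·m

M(48/5) = 350704/1875 kN·m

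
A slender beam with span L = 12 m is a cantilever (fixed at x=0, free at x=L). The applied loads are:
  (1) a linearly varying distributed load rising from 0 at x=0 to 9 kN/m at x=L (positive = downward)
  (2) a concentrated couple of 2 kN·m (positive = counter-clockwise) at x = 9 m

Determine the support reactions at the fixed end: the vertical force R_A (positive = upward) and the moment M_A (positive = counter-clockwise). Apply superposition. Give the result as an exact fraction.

Load 1 — triangular load w₀=9 kN/m (0→w₀ over full span):
  R_A = w₀L/2 = 9·12/2 = 54 kN
  M_A = w₀L²/3 = 9·12²/3 = 432 kN·m
Load 2 — applied couple M₀=2 kN·m at a=9 m (b=L-a=3):
  R_A = 0 kN
  M_A = -M₀ = -2 kN·m
Superposition: R_A = 54 kN, M_A = 430 kN·m

R_A = 54 kN, M_A = 430 kN·m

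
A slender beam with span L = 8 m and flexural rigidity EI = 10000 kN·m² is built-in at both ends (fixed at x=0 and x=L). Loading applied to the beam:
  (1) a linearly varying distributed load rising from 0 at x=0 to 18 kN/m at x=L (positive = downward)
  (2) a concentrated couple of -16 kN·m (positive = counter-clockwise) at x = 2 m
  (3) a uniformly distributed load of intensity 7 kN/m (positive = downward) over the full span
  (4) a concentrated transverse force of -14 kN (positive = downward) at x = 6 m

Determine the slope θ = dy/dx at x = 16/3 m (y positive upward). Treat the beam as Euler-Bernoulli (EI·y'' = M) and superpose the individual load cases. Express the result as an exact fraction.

Load 1 — triangular load w₀=18 kN/m (0→w₀ over full span):
  θ_1 = -w₀(2x(L-x)(L-2x)(x+2L)+x²(L-x)²)/(120LEI) = -18·(2·(16/3)·(8-(16/3))·(8-2·(16/3))·((16/3)+2·8)+(16/3)²·(8-(16/3))²)/(120·8·10000) = 224/84375 rad
Load 2 — applied couple M₀=-16 kN·m at a=2 m (b=L-a=6):
  θ_2 = (R_Ax²/2 - M_Ax - M₀(x-a))/EI  [x>a] with R_A=-9/4, M_A=3 = ((-9/4)·(16/3)²/2 - 3·(16/3) - (-16)·((16/3)-2))/10000 = 1/1875 rad
Load 3 — uniform load w=7 kN/m over full span:
  θ_3 = -wx(L-x)(L-2x)/(12EI) = -7·(16/3)·(8-(16/3))·(8-2·(16/3))/(12·10000) = 112/50625 rad
Load 4 — point force P=-14 kN at a=6 m (b=L-a=2):
  θ_4 = -Pb²x(2aL-(3a+b)x)/(2L³EI)  [x≤a] = -(-14)·2²·(16/3)·(2·6·8-(3·6+2)·(16/3))/(2·8³·10000) = -7/22500 rad
Superposition: θ = Σ θ_i = 5153/1012500 rad ≈ 0.005089 rad

θ(16/3) = 5153/1012500 rad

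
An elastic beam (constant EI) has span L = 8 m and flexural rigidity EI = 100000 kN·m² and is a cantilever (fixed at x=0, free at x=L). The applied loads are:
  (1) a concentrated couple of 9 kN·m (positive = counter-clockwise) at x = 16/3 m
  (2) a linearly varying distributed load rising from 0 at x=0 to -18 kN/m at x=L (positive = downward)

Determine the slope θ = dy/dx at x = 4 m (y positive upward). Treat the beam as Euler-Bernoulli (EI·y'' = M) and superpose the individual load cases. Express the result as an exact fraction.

Load 1 — applied couple M₀=9 kN·m at a=16/3 m (b=L-a=8/3):
  θ_1 = M₀x/EI  [x≤a] = 9·4/100000 = 9/25000 rad
Load 2 — triangular load w₀=-18 kN/m (0→w₀ over full span):
  θ_2 = (w₀Lx²/4-w₀L²x/3-w₀x⁴/(24L))/EI = ((-18)·8·4²/4-(-18)·8²·4/3-(-18)·4⁴/(24·8))/100000 = 123/12500 rad
Superposition: θ = Σ θ_i = 51/5000 rad ≈ 0.010200 rad

θ(4) = 51/5000 rad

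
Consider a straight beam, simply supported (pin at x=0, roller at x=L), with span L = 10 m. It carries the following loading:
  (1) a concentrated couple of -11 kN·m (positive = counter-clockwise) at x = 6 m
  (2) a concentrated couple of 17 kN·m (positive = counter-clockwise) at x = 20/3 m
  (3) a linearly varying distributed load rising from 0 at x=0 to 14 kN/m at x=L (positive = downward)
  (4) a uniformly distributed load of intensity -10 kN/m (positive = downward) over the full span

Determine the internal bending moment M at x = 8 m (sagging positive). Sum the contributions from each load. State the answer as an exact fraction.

M(8) = -14 kN·m

Load 1 — applied couple M₀=-11 kN·m at a=6 m (b=L-a=4):
  M_1 = M₀x/L - M₀  [x>a] = (-11)·8/10 - (-11) = 11/5 kN·m
Load 2 — applied couple M₀=17 kN·m at a=20/3 m (b=L-a=10/3):
  M_2 = M₀x/L - M₀  [x>a] = 17·8/10 - 17 = -17/5 kN·m
Load 3 — triangular load w₀=14 kN/m (0→w₀ over full span):
  M_3 = w₀Lx/6 - w₀x³/(6L) = 14·10·8/6 - 14·8³/(6·10) = 336/5 kN·m
Load 4 — uniform load w=-10 kN/m over full span:
  M_4 = wx(L-x)/2 = (-10)·8·(10-8)/2 = -80 kN·m
Superposition: M = Σ M_i = -14 kN·m ≈ -14.000000 kN·m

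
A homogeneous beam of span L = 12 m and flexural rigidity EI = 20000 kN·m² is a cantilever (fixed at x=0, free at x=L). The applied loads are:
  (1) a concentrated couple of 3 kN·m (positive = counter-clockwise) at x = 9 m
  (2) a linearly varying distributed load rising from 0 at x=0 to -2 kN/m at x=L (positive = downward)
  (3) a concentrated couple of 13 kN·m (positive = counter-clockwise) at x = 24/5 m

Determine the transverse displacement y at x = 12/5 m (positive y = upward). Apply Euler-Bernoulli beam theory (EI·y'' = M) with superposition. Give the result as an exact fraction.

y(12/5) = 144054/9765625 m

Load 1 — applied couple M₀=3 kN·m at a=9 m (b=L-a=3):
  y_1 = M₀x²/(2EI)  [x≤a] = 3·(12/5)²/(2·20000) = 27/62500 m
Load 2 — triangular load w₀=-2 kN/m (0→w₀ over full span):
  y_2 = (w₀Lx³/12-w₀L²x²/6-w₀x⁵/(120L))/EI = ((-2)·12·(12/5)³/12-(-2)·12²·(12/5)²/6-(-2)·(12/5)⁵/(120·12))/20000 = 121554/9765625 m
Load 3 — applied couple M₀=13 kN·m at a=24/5 m (b=L-a=36/5):
  y_3 = M₀x²/(2EI)  [x≤a] = 13·(12/5)²/(2·20000) = 117/62500 m
Superposition: y = Σ y_i = 144054/9765625 m ≈ 0.014751 m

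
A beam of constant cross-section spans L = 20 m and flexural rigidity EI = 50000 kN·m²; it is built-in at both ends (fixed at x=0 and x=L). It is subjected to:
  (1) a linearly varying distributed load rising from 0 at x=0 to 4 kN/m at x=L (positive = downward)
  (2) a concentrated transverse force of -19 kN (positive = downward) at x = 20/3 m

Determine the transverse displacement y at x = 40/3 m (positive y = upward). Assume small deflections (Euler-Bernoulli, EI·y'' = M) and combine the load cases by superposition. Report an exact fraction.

Load 1 — triangular load w₀=4 kN/m (0→w₀ over full span):
  y_1 = -w₀x²(L-x)²(x+2L)/(120LEI) = -4·(40/3)²·(20-(40/3))²·((40/3)+2·20)/(120·20·50000) = -256/18225 m
Load 2 — point force P=-19 kN at a=20/3 m (b=L-a=40/3):
  y_2 = -Pa²(L-x)²(3bL-(3b+a)(L-x))/(6L³EI)  [x>a] = -(-19)·(20/3)²·(20-(40/3))²·(3·(40/3)·20-(3·(40/3)+(20/3))·(20-(40/3)))/(6·20³·50000) = 418/54675 m
Superposition: y = Σ y_i = -14/2187 m ≈ -0.006401 m

y(40/3) = -14/2187 m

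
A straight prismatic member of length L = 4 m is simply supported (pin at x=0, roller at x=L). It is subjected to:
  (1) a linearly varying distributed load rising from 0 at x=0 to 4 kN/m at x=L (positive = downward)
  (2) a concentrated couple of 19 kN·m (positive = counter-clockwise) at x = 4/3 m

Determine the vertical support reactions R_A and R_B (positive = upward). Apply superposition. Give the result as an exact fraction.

Load 1 — triangular load w₀=4 kN/m (0→w₀ over full span):
  R_A = w₀L/6 = 4·4/6 = 8/3 kN
  R_B = w₀L/3 = 4·4/3 = 16/3 kN
Load 2 — applied couple M₀=19 kN·m at a=4/3 m (b=L-a=8/3):
  R_A = M₀/L = 19/4 kN
  R_B = -M₀/L = -19/4 kN
Superposition: R_A = 89/12 kN, R_B = 7/12 kN

R_A = 89/12 kN, R_B = 7/12 kN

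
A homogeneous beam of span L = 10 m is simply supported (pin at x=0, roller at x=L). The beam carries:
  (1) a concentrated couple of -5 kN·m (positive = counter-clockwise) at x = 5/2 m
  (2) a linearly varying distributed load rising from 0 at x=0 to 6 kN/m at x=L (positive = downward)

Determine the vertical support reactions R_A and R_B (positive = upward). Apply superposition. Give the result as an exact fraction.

R_A = 19/2 kN, R_B = 41/2 kN

Load 1 — applied couple M₀=-5 kN·m at a=5/2 m (b=L-a=15/2):
  R_A = M₀/L = (-5)/10 = -1/2 kN
  R_B = -M₀/L = -(-5)/10 = 1/2 kN
Load 2 — triangular load w₀=6 kN/m (0→w₀ over full span):
  R_A = w₀L/6 = 6·10/6 = 10 kN
  R_B = w₀L/3 = 6·10/3 = 20 kN
Superposition: R_A = 19/2 kN, R_B = 41/2 kN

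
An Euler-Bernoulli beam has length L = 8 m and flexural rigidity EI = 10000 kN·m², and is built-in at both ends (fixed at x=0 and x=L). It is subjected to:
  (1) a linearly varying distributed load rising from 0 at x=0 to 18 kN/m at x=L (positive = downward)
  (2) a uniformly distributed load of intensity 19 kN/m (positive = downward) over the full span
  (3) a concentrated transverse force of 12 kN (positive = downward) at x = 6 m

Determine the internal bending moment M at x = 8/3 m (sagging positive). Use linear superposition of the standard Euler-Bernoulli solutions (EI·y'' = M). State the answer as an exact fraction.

M(8/3) = 1391/30 kN·m

Load 1 — triangular load w₀=18 kN/m (0→w₀ over full span):
  M_1 = 3w₀Lx/20 - w₀L²/30 - w₀x³/(6L) = 3·18·8·(8/3)/20 - 18·8²/30 - 18·(8/3)³/(6·8) = 544/45 kN·m
Load 2 — uniform load w=19 kN/m over full span:
  M_2 = wLx/2 - wL²/12 - wx²/2 = 19·8·(8/3)/2 - 19·8²/12 - 19·(8/3)²/2 = 304/9 kN·m
Load 3 — point force P=12 kN at a=6 m (b=L-a=2):
  M_3 = Pb²(3a+b)x/L³ - Pab²/L²  [x≤a] = 12·2²·(3·6+2)·(8/3)/8³ - 12·6·2²/8² = 1/2 kN·m
Superposition: M = Σ M_i = 1391/30 kN·m ≈ 46.366667 kN·m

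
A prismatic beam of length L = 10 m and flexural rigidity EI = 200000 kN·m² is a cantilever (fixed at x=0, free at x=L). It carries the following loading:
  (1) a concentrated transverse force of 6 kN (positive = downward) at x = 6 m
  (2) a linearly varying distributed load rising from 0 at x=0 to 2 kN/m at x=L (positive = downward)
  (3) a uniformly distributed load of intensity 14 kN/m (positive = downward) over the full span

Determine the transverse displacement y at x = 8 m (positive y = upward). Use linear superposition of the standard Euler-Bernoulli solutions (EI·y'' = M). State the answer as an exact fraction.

Load 1 — point force P=6 kN at a=6 m (b=L-a=4):
  y_1 = -Pa²(3x-a)/(6EI)  [x>a] = -6·6²·(3·8-6)/(6·200000) = -81/25000 m
Load 2 — triangular load w₀=2 kN/m (0→w₀ over full span):
  y_2 = (w₀Lx³/12-w₀L²x²/6-w₀x⁵/(120L))/EI = (2·10·8³/12-2·10²·8²/6-2·8⁵/(120·10))/200000 = -1564/234375 m
Load 3 — uniform load w=14 kN/m over full span:
  y_3 = -wx²(x²-4Lx+6L²)/(24EI) = -14·8²·(8²-4·10·8+6·10²)/(24·200000) = -602/9375 m
Superposition: y = Σ y_i = -46329/625000 m ≈ -0.074126 m

y(8) = -46329/625000 m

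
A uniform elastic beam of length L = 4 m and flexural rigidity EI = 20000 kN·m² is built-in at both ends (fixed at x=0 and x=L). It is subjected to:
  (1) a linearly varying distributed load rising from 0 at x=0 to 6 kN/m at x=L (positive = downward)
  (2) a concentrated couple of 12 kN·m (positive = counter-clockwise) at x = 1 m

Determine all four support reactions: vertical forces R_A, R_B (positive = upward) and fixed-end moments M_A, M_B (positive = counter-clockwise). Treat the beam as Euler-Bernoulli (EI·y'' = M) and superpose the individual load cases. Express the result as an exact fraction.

R_A = 279/40 kN, M_A = 19/20 kN·m, R_B = 201/40 kN, M_B = -21/20 kN·m

Load 1 — triangular load w₀=6 kN/m (0→w₀ over full span):
  R_A = 3w₀L/20 = 3·6·4/20 = 18/5 kN
  M_A = w₀L²/30 = 6·4²/30 = 16/5 kN·m
  R_B = 7w₀L/20 = 7·6·4/20 = 42/5 kN
  M_B = -w₀L²/20 = -6·4²/20 = -24/5 kN·m
Load 2 — applied couple M₀=12 kN·m at a=1 m (b=L-a=3):
  R_A = 6M₀ab/L³ = 6·12·1·3/4³ = 27/8 kN
  M_A = M₀b(2a-b)/L² = 12·3·(2·1-3)/4² = -9/4 kN·m
  R_B = -6M₀ab/L³ = -6·12·1·3/4³ = -27/8 kN
  M_B = M₀a(2b-a)/L² = 12·1·(2·3-1)/4² = 15/4 kN·m
Superposition: R_A = 279/40 kN, M_A = 19/20 kN·m, R_B = 201/40 kN, M_B = -21/20 kN·m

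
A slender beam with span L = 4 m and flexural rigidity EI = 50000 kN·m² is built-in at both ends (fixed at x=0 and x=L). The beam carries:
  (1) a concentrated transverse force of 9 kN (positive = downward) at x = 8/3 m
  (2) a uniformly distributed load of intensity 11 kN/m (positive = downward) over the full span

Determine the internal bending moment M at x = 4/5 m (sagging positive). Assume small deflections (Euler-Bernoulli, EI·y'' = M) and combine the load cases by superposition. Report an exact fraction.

M(4/5) = -104/75 kN·m

Load 1 — point force P=9 kN at a=8/3 m (b=L-a=4/3):
  M_1 = Pb²(3a+b)x/L³ - Pab²/L²  [x≤a] = 9·(4/3)²·(3·(8/3)+(4/3))·(4/5)/4³ - 9·(8/3)·(4/3)²/4² = -4/5 kN·m
Load 2 — uniform load w=11 kN/m over full span:
  M_2 = wLx/2 - wL²/12 - wx²/2 = 11·4·(4/5)/2 - 11·4²/12 - 11·(4/5)²/2 = -44/75 kN·m
Superposition: M = Σ M_i = -104/75 kN·m ≈ -1.386667 kN·m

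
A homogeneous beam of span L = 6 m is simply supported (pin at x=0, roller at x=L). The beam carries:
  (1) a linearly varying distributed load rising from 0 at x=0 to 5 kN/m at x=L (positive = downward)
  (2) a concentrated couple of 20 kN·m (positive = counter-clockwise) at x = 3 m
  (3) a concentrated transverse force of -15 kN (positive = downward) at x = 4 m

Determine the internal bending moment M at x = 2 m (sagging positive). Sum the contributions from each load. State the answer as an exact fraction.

M(2) = 50/9 kN·m

Load 1 — triangular load w₀=5 kN/m (0→w₀ over full span):
  M_1 = w₀Lx/6 - w₀x³/(6L) = 5·6·2/6 - 5·2³/(6·6) = 80/9 kN·m
Load 2 — applied couple M₀=20 kN·m at a=3 m (b=L-a=3):
  M_2 = M₀x/L  [x≤a] = 20·2/6 = 20/3 kN·m
Load 3 — point force P=-15 kN at a=4 m (b=L-a=2):
  M_3 = Pbx/L  [x≤a] = (-15)·2·2/6 = -10 kN·m
Superposition: M = Σ M_i = 50/9 kN·m ≈ 5.555556 kN·m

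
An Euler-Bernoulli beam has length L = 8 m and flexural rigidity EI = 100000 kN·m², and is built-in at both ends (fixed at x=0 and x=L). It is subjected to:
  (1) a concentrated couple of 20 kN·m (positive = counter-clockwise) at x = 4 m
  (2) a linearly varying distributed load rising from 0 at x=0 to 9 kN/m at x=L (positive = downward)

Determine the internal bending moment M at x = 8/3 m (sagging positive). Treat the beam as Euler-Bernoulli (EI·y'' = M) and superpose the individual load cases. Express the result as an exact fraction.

Load 1 — applied couple M₀=20 kN·m at a=4 m (b=L-a=4):
  M_1 = R_Ax - M_A  [x≤a] with R_A=15/4, M_A=5 = (15/4)·(8/3) - 5 = 5 kN·m
Load 2 — triangular load w₀=9 kN/m (0→w₀ over full span):
  M_2 = 3w₀Lx/20 - w₀L²/30 - w₀x³/(6L) = 3·9·8·(8/3)/20 - 9·8²/30 - 9·(8/3)³/(6·8) = 272/45 kN·m
Superposition: M = Σ M_i = 497/45 kN·m ≈ 11.044444 kN·m

M(8/3) = 497/45 kN·m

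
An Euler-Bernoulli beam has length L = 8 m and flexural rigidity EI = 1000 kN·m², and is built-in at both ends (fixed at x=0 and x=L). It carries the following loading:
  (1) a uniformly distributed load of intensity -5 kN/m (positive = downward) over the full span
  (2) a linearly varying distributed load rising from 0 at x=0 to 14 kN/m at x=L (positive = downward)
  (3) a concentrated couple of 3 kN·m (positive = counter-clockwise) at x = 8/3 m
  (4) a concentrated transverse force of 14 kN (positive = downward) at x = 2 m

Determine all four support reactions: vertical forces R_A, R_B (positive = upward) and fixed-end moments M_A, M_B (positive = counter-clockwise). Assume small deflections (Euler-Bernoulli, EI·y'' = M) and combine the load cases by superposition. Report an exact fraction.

Load 1 — uniform load w=-5 kN/m over full span:
  R_A = wL/2 = (-5)·8/2 = -20 kN
  M_A = wL²/12 = (-5)·8²/12 = -80/3 kN·m
  R_B = wL/2 = (-5)·8/2 = -20 kN
  M_B = -wL²/12 = -(-5)·8²/12 = 80/3 kN·m
Load 2 — triangular load w₀=14 kN/m (0→w₀ over full span):
  R_A = 3w₀L/20 = 3·14·8/20 = 84/5 kN
  M_A = w₀L²/30 = 14·8²/30 = 448/15 kN·m
  R_B = 7w₀L/20 = 7·14·8/20 = 196/5 kN
  M_B = -w₀L²/20 = -14·8²/20 = -224/5 kN·m
Load 3 — applied couple M₀=3 kN·m at a=8/3 m (b=L-a=16/3):
  R_A = 6M₀ab/L³ = 6·3·(8/3)·(16/3)/8³ = 1/2 kN
  M_A = M₀b(2a-b)/L² = 3·(16/3)·(2·(8/3)-(16/3))/8² = 0 kN·m
  R_B = -6M₀ab/L³ = -6·3·(8/3)·(16/3)/8³ = -1/2 kN
  M_B = M₀a(2b-a)/L² = 3·(8/3)·(2·(16/3)-(8/3))/8² = 1 kN·m
Load 4 — point force P=14 kN at a=2 m (b=L-a=6):
  R_A = Pb²(3a+b)/L³ = 14·6²·(3·2+6)/8³ = 189/16 kN
  M_A = Pab²/L² = 14·2·6²/8² = 63/4 kN·m
  R_B = Pa²(a+3b)/L³ = 14·2²·(2+3·6)/8³ = 35/16 kN
  M_B = -Pa²b/L² = -14·2²·6/8² = -21/4 kN·m
Superposition: R_A = 729/80 kN, M_A = 379/20 kN·m, R_B = 1671/80 kN, M_B = -1343/60 kN·m

R_A = 729/80 kN, M_A = 379/20 kN·m, R_B = 1671/80 kN, M_B = -1343/60 kN·m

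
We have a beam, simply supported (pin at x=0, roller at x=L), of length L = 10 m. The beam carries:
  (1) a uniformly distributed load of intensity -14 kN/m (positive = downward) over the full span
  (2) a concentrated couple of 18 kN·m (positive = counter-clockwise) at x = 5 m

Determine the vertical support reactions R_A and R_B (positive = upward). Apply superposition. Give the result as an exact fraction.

Load 1 — uniform load w=-14 kN/m over full span:
  R_A = wL/2 = (-14)·10/2 = -70 kN
  R_B = wL/2 = (-14)·10/2 = -70 kN
Load 2 — applied couple M₀=18 kN·m at a=5 m (b=L-a=5):
  R_A = M₀/L = 18/10 = 9/5 kN
  R_B = -M₀/L = -18/10 = -9/5 kN
Superposition: R_A = -341/5 kN, R_B = -359/5 kN

R_A = -341/5 kN, R_B = -359/5 kN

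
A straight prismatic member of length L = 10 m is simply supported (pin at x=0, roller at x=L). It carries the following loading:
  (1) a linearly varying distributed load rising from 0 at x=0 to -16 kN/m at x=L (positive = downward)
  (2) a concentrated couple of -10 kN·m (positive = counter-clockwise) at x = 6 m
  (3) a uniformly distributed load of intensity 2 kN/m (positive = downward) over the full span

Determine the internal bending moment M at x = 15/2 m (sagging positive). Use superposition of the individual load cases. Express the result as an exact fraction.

Load 1 — triangular load w₀=-16 kN/m (0→w₀ over full span):
  M_1 = w₀Lx/6 - w₀x³/(6L) = (-16)·10·(15/2)/6 - (-16)·(15/2)³/(6·10) = -175/2 kN·m
Load 2 — applied couple M₀=-10 kN·m at a=6 m (b=L-a=4):
  M_2 = M₀x/L - M₀  [x>a] = (-10)·(15/2)/10 - (-10) = 5/2 kN·m
Load 3 — uniform load w=2 kN/m over full span:
  M_3 = wx(L-x)/2 = 2·(15/2)·(10-(15/2))/2 = 75/4 kN·m
Superposition: M = Σ M_i = -265/4 kN·m ≈ -66.250000 kN·m

M(15/2) = -265/4 kN·m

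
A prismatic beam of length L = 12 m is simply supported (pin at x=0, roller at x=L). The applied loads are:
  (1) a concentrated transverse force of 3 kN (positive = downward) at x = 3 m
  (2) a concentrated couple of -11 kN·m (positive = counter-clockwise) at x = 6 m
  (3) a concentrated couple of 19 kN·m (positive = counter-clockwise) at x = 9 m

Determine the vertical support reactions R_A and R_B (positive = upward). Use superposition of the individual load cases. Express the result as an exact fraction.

R_A = 35/12 kN, R_B = 1/12 kN

Load 1 — point force P=3 kN at a=3 m (b=L-a=9):
  R_A = Pb/L = 3·9/12 = 9/4 kN
  R_B = Pa/L = 3·3/12 = 3/4 kN
Load 2 — applied couple M₀=-11 kN·m at a=6 m (b=L-a=6):
  R_A = M₀/L = (-11)/12 = -11/12 kN
  R_B = -M₀/L = -(-11)/12 = 11/12 kN
Load 3 — applied couple M₀=19 kN·m at a=9 m (b=L-a=3):
  R_A = M₀/L = 19/12 kN
  R_B = -M₀/L = -19/12 kN
Superposition: R_A = 35/12 kN, R_B = 1/12 kN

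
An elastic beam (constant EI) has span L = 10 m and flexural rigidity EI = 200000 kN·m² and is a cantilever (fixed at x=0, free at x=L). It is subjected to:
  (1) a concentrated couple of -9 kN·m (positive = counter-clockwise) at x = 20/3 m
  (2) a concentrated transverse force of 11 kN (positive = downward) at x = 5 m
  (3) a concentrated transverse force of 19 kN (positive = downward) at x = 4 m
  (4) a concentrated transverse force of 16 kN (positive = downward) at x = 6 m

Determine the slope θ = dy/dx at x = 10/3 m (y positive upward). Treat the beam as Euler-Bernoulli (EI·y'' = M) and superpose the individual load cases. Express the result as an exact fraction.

θ(10/3) = -239/90000 rad

Load 1 — applied couple M₀=-9 kN·m at a=20/3 m (b=L-a=10/3):
  θ_1 = M₀x/EI  [x≤a] = (-9)·(10/3)/200000 = -3/20000 rad
Load 2 — point force P=11 kN at a=5 m (b=L-a=5):
  θ_2 = -Px(2a-x)/(2EI)  [x≤a] = -11·(10/3)·(2·5-(10/3))/(2·200000) = -11/18000 rad
Load 3 — point force P=19 kN at a=4 m (b=L-a=6):
  θ_3 = -Px(2a-x)/(2EI)  [x≤a] = -19·(10/3)·(2·4-(10/3))/(2·200000) = -133/180000 rad
Load 4 — point force P=16 kN at a=6 m (b=L-a=4):
  θ_4 = -Px(2a-x)/(2EI)  [x≤a] = -16·(10/3)·(2·6-(10/3))/(2·200000) = -13/11250 rad
Superposition: θ = Σ θ_i = -239/90000 rad ≈ -0.002656 rad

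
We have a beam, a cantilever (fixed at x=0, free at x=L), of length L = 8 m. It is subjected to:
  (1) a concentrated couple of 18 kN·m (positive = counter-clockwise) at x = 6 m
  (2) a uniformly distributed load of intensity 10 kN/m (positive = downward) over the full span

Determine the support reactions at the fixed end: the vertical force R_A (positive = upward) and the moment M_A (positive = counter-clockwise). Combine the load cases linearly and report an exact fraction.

R_A = 80 kN, M_A = 302 kN·m

Load 1 — applied couple M₀=18 kN·m at a=6 m (b=L-a=2):
  R_A = 0 kN
  M_A = -M₀ = -18 kN·m
Load 2 — uniform load w=10 kN/m over full span:
  R_A = wL = 10·8 = 80 kN
  M_A = wL²/2 = 10·8²/2 = 320 kN·m
Superposition: R_A = 80 kN, M_A = 302 kN·m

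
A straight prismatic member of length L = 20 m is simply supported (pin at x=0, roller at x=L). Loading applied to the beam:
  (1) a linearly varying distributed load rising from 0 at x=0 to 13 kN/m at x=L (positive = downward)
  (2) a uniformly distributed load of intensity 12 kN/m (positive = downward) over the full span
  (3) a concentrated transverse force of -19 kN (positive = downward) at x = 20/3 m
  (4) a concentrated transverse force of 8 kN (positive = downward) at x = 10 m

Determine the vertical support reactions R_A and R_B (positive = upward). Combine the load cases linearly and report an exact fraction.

R_A = 464/3 kN, R_B = 613/3 kN

Load 1 — triangular load w₀=13 kN/m (0→w₀ over full span):
  R_A = w₀L/6 = 13·20/6 = 130/3 kN
  R_B = w₀L/3 = 13·20/3 = 260/3 kN
Load 2 — uniform load w=12 kN/m over full span:
  R_A = wL/2 = 12·20/2 = 120 kN
  R_B = wL/2 = 12·20/2 = 120 kN
Load 3 — point force P=-19 kN at a=20/3 m (b=L-a=40/3):
  R_A = Pb/L = (-19)·(40/3)/20 = -38/3 kN
  R_B = Pa/L = (-19)·(20/3)/20 = -19/3 kN
Load 4 — point force P=8 kN at a=10 m (b=L-a=10):
  R_A = Pb/L = 8·10/20 = 4 kN
  R_B = Pa/L = 8·10/20 = 4 kN
Superposition: R_A = 464/3 kN, R_B = 613/3 kN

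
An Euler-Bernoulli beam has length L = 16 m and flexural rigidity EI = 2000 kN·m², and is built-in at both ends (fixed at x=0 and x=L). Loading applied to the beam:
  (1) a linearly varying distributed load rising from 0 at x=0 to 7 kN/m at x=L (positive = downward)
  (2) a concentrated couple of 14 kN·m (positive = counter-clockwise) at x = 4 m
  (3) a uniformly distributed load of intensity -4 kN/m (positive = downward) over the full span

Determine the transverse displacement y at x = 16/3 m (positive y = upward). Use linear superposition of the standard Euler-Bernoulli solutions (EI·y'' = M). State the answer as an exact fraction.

Load 1 — triangular load w₀=7 kN/m (0→w₀ over full span):
  y_1 = -w₀x²(L-x)²(x+2L)/(120LEI) = -7·(16/3)²·(16-(16/3))²·((16/3)+2·16)/(120·16·2000) = -100352/455625 m
Load 2 — applied couple M₀=14 kN·m at a=4 m (b=L-a=12):
  y_2 = (R_Ax³/6 - M_Ax²/2 - M₀(x-a)²/2)/EI  [x>a] with R_A=63/64, M_A=-21/8 = ((63/64)·(16/3)³/6 - (-21/8)·(16/3)²/2 - 14·((16/3)-4)²/2)/2000 = 28/1125 m
Load 3 — uniform load w=-4 kN/m over full span:
  y_3 = -wx²(L-x)²/(24EI) = -(-4)·(16/3)²·(16-(16/3))²/(24·2000) = 8192/30375 m
Superposition: y = Σ y_i = 33868/455625 m ≈ 0.074333 m

y(16/3) = 33868/455625 m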